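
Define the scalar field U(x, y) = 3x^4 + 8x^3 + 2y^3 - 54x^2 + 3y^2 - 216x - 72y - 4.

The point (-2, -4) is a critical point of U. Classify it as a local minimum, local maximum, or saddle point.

The mixed partial ∂²U/∂x∂y is 0, so the Hessian at any point is diag(U_xx, U_yy) = diag(12(3x^2 + 4x - 9), 6(2y + 1)).
At (-2, -4): H = diag(-60, -42).
Both eigenvalues are negative, so H is negative definite: a local maximum.

local maximum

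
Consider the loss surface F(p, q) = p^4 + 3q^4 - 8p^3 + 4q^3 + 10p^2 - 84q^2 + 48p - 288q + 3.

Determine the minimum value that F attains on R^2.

F(p,q) separates as A(p) + B(q) + 3, so its minimum is min A + min B + 3.
A'(p) = 4(p - 4)(p - 3)(p + 1) vanishes at p ∈ {-1, 3, 4}; B'(q) = 12(q - 4)(q + 2)(q + 3) vanishes at q ∈ {-3, -2, 4}.
Local minima of A (where A''>0): A(-1)=-29, A(4)=96. Local minima of B: B(-3)=243, B(4)=-1472.
So the global minimum of F is A(-1) + B(4) + 3 = -29 − 1472 + 3 = -1498, attained at (-1, 4).

-1498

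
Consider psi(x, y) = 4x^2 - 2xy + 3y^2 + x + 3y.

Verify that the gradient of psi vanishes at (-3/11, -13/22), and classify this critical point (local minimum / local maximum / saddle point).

local minimum

∇psi = (8x - 2y + 1, -2x + 6y + 3); substituting (-3/11, -13/22) gives ∇psi = (0, 0), so (-3/11, -13/22) is indeed a critical point.
The Hessian of psi is constant: H = [[8, -2], [-2, 6]].
det(H) = 8·6 − (-2)² = 44.
det(H) > 0 and tr(H) = 14 > 0, so H is positive definite and the point is a local minimum.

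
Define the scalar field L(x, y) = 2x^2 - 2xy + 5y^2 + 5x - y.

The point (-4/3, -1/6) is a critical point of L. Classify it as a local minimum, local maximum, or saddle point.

local minimum

The Hessian of L is constant: H = [[4, -2], [-2, 10]].
det(H) = 4·10 − (-2)² = 36.
det(H) > 0 and tr(H) = 14 > 0, so H is positive definite and the point is a local minimum.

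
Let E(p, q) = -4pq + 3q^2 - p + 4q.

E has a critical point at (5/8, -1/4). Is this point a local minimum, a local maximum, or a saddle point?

saddle point

The Hessian of E is constant: H = [[0, -4], [-4, 6]].
det(H) = 0·6 − (-4)² = -16.
Since det(H) < 0, H is indefinite and the critical point is a saddle point.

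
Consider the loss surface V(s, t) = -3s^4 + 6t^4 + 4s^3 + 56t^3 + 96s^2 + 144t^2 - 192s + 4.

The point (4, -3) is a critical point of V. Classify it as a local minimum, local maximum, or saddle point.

The mixed partial ∂²V/∂s∂t is 0, so the Hessian at any point is diag(V_ss, V_tt) = diag(12(-3s^2 + 2s + 16), 24(3t^2 + 14t + 12)).
At (4, -3): H = diag(-288, -72).
Both eigenvalues are negative, so H is negative definite: a local maximum.

local maximum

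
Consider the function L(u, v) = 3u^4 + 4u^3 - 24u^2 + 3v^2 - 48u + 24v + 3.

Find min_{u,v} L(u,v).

L(u,v) separates as P(u) + Q(v) + 3, so its minimum is min P + min Q + 3.
P'(u) = 12(u - 2)(u + 1)(u + 2) vanishes at u ∈ {-2, -1, 2}; Q'(v) = 6v + 24 vanishes at v ∈ {-4}.
Local minima of P (where P''>0): P(-2)=16, P(2)=-112. Local minima of Q: Q(-4)=-48.
So the global minimum of L is P(2) + Q(-4) + 3 = -112 − 48 + 3 = -157, attained at (2, -4).

-157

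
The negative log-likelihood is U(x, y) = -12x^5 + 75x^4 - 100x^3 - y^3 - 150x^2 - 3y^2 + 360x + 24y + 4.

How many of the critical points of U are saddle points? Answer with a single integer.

4

U separates as a function of x plus a function of y, so ∇U=0 decouples.
∂U/∂x = -60(x - 3)(x - 2)(x - 1)(x + 1) = 0 at x ∈ {-1, 1, 2, 3}; ∂U/∂y = -3(y - 2)(y + 4) = 0 at y ∈ {-4, 2}.
The Hessian is diagonal: diag(U_xx, U_yy). Second derivatives: U_xx(-1)=1440, U_xx(1)=-240, U_xx(2)=180, U_xx(3)=-480; U_yy(-4)=18, U_yy(2)=-18.
Saddle points occur where the two diagonal entries have opposite signs: (-1, 2), (1, -4), (2, 2), (3, -4). Count: 4.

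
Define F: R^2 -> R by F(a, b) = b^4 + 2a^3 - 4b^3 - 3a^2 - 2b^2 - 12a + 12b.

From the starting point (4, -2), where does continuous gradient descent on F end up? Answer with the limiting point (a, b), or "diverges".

F is separable, so gradient descent decouples: a follows -∂F/∂a, b follows -∂F/∂b.
∂F/∂a = 6(a - 2)(a + 1); at a=4 this is 60, so a decreases.
∂F/∂b = 4(b - 3)(b - 1)(b + 1); at b=-2 this is -60, so b increases.
a converges to its nearest critical value 2 (a local min of the a-part); b converges to -1. The iterate converges to (2, -1).

(2, -1)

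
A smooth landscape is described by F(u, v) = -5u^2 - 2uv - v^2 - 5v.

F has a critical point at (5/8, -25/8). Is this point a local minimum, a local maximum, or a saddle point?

local maximum

The Hessian of F is constant: H = [[-10, -2], [-2, -2]].
det(H) = (-10)·(-2) − (-2)² = 16.
det(H) > 0 and tr(H) = -12 < 0, so H is negative definite and the point is a local maximum.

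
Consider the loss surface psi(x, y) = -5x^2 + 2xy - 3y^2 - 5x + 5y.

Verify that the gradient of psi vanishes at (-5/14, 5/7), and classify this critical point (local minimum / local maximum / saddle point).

local maximum

∇psi = (-10x + 2y - 5, 2x - 6y + 5); substituting (-5/14, 5/7) gives ∇psi = (0, 0), so (-5/14, 5/7) is indeed a critical point.
The Hessian of psi is constant: H = [[-10, 2], [2, -6]].
det(H) = (-10)·(-6) − 2² = 56.
det(H) > 0 and tr(H) = -16 < 0, so H is negative definite and the point is a local maximum.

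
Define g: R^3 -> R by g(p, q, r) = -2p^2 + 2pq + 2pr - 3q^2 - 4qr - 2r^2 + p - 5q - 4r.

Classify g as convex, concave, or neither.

g is quadratic, so its Hessian is the constant matrix H = [[-4, 2, 2], [2, -6, -4], [2, -4, -4]].
Leading principal minors: -4, 20, -24.
Signs alternate −, +, − ⇒ H ≺ 0 ⇒ concave.

concave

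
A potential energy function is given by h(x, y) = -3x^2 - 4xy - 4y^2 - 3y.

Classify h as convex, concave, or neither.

h is quadratic, so its Hessian is the constant matrix H = [[-6, -4], [-4, -8]].
det(H) = 32, tr(H) = -14.
det(H) > 0 and tr(H) < 0, so H is negative definite everywhere: concave.

concave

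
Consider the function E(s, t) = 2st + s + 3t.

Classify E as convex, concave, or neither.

neither

E is quadratic, so its Hessian is the constant matrix H = [[0, 2], [2, 0]].
det(H) = -4, tr(H) = 0.
det(H) < 0, so H is indefinite: neither convex nor concave.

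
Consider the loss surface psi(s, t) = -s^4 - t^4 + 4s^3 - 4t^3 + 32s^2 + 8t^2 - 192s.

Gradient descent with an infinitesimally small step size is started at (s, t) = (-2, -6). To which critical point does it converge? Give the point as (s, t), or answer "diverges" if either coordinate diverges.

diverges

psi is separable, so gradient descent decouples: s follows -∂psi/∂s, t follows -∂psi/∂t.
∂psi/∂s = -4(s - 4)(s - 3)(s + 4); at s=-2 this is -240, so s increases.
∂psi/∂t = -4t(t - 1)(t + 4); at t=-6 this is 336, so t decreases.
The t-coordinate has no critical point in that direction and runs off to infinity.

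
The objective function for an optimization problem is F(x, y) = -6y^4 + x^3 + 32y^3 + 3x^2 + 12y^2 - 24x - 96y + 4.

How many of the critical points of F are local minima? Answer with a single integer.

F separates as a function of x plus a function of y, so ∇F=0 decouples.
∂F/∂x = 3(x - 2)(x + 4) = 0 at x ∈ {-4, 2}; ∂F/∂y = -24(y - 4)(y - 1)(y + 1) = 0 at y ∈ {-1, 1, 4}.
The Hessian is diagonal: diag(F_xx, F_yy). Second derivatives: F_xx(-4)=-18, F_xx(2)=18; F_yy(-1)=-240, F_yy(1)=144, F_yy(4)=-360.
Local minima occur where both diagonal entries positive: (2, 1). Count: 1.

1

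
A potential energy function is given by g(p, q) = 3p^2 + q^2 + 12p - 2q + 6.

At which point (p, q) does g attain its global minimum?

g(p,q) separates as A(p) + B(q) + 6, so its minimum is min A + min B + 6.
A'(p) = 6p + 12 vanishes at p ∈ {-2}; B'(q) = 2q - 2 vanishes at q ∈ {1}.
Local minima of A (where A''>0): A(-2)=-12. Local minima of B: B(1)=-1.
So the global minimum of g is A(-2) + B(1) + 6 = -12 − 1 + 6 = -7, attained at (-2, 1).

(-2, 1)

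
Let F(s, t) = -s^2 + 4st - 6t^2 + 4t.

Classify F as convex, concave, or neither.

F is quadratic, so its Hessian is the constant matrix H = [[-2, 4], [4, -12]].
det(H) = 8, tr(H) = -14.
det(H) > 0 and tr(H) < 0, so H is negative definite everywhere: concave.

concave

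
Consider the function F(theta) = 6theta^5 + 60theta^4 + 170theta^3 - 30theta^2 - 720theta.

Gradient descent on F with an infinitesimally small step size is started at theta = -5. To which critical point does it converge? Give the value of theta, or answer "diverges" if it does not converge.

diverges

F'(theta) = 30(theta - 1)(theta + 2)(theta + 3)(theta + 4), so F'(-5) = 1080.
Gradient descent moves in the -F' direction, i.e. theta is decreasing.
There is no critical point below theta=-5, and F' keeps the same sign, so the iterate runs off to −∞.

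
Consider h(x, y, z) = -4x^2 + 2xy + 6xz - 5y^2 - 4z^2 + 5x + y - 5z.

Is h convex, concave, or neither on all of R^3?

h is quadratic, so its Hessian is the constant matrix H = [[-8, 2, 6], [2, -10, 0], [6, 0, -8]].
Leading principal minors: -8, 76, -248.
Signs alternate −, +, − ⇒ H ≺ 0 ⇒ concave.

concave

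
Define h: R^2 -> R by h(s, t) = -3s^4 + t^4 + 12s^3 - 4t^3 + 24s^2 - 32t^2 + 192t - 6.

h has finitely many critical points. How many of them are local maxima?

h separates as a function of s plus a function of t, so ∇h=0 decouples.
∂h/∂s = -12s(s - 4)(s + 1) = 0 at s ∈ {-1, 0, 4}; ∂h/∂t = 4(t - 4)(t - 3)(t + 4) = 0 at t ∈ {-4, 3, 4}.
The Hessian is diagonal: diag(h_ss, h_tt). Second derivatives: h_ss(-1)=-60, h_ss(0)=48, h_ss(4)=-240; h_tt(-4)=224, h_tt(3)=-28, h_tt(4)=32.
Local maxima occur where both diagonal entries negative: (-1, 3), (4, 3). Count: 2.

2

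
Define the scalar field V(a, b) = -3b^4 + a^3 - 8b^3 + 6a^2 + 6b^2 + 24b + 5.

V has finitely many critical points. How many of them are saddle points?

V separates as a function of a plus a function of b, so ∇V=0 decouples.
∂V/∂a = 3a(a + 4) = 0 at a ∈ {-4, 0}; ∂V/∂b = -12(b - 1)(b + 1)(b + 2) = 0 at b ∈ {-2, -1, 1}.
The Hessian is diagonal: diag(V_aa, V_bb). Second derivatives: V_aa(-4)=-12, V_aa(0)=12; V_bb(-2)=-36, V_bb(-1)=24, V_bb(1)=-72.
Saddle points occur where the two diagonal entries have opposite signs: (-4, -1), (0, -2), (0, 1). Count: 3.

3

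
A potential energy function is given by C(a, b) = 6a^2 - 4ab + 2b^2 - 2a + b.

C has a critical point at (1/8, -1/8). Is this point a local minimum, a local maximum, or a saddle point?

The Hessian of C is constant: H = [[12, -4], [-4, 4]].
det(H) = 12·4 − (-4)² = 32.
det(H) > 0 and tr(H) = 16 > 0, so H is positive definite and the point is a local minimum.

local minimum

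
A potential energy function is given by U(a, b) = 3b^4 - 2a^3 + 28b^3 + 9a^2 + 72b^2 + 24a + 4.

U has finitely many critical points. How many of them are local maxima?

1

U separates as a function of a plus a function of b, so ∇U=0 decouples.
∂U/∂a = -6(a - 4)(a + 1) = 0 at a ∈ {-1, 4}; ∂U/∂b = 12b(b + 3)(b + 4) = 0 at b ∈ {-4, -3, 0}.
The Hessian is diagonal: diag(U_aa, U_bb). Second derivatives: U_aa(-1)=30, U_aa(4)=-30; U_bb(-4)=48, U_bb(-3)=-36, U_bb(0)=144.
Local maxima occur where both diagonal entries negative: (4, -3). Count: 1.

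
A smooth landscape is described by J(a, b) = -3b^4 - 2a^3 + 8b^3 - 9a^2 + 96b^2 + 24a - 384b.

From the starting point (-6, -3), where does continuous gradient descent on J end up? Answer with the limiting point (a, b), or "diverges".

(-4, 2)

J is separable, so gradient descent decouples: a follows -∂J/∂a, b follows -∂J/∂b.
∂J/∂a = -6(a - 1)(a + 4); at a=-6 this is -84, so a increases.
∂J/∂b = -12(b - 4)(b - 2)(b + 4); at b=-3 this is -420, so b increases.
a converges to its nearest critical value -4 (a local min of the a-part); b converges to 2. The iterate converges to (-4, 2).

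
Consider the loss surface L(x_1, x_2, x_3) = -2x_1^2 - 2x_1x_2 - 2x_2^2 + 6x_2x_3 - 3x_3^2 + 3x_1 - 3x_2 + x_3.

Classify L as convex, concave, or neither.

L is quadratic, so its Hessian is the constant matrix H = [[-4, -2, 0], [-2, -4, 6], [0, 6, -6]].
Leading principal minors: -4, 12, 72.
Neither pattern holds ⇒ H is indefinite ⇒ neither convex nor concave.

neither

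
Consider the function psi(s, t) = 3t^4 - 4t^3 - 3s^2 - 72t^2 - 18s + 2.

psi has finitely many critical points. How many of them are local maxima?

psi separates as a function of s plus a function of t, so ∇psi=0 decouples.
∂psi/∂s = -6(s + 3) = 0 at s ∈ {-3}; ∂psi/∂t = 12t(t - 4)(t + 3) = 0 at t ∈ {-3, 0, 4}.
The Hessian is diagonal: diag(psi_ss, psi_tt). Second derivatives: psi_ss(-3)=-6; psi_tt(-3)=252, psi_tt(0)=-144, psi_tt(4)=336.
Local maxima occur where both diagonal entries negative: (-3, 0). Count: 1.

1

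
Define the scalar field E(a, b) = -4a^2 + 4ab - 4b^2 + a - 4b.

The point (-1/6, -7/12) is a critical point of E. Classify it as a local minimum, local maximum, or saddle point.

The Hessian of E is constant: H = [[-8, 4], [4, -8]].
det(H) = (-8)·(-8) − 4² = 48.
det(H) > 0 and tr(H) = -16 < 0, so H is negative definite and the point is a local maximum.

local maximum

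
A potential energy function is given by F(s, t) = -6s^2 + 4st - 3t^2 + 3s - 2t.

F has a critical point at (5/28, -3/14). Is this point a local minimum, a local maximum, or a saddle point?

The Hessian of F is constant: H = [[-12, 4], [4, -6]].
det(H) = (-12)·(-6) − 4² = 56.
det(H) > 0 and tr(H) = -18 < 0, so H is negative definite and the point is a local maximum.

local maximum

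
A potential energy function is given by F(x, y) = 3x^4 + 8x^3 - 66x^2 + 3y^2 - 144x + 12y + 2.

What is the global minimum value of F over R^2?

F(x,y) separates as P(x) + Q(y) + 2, so its minimum is min P + min Q + 2.
P'(x) = 12(x - 3)(x + 1)(x + 4) vanishes at x ∈ {-4, -1, 3}; Q'(y) = 6y + 12 vanishes at y ∈ {-2}.
Local minima of P (where P''>0): P(-4)=-224, P(3)=-567. Local minima of Q: Q(-2)=-12.
So the global minimum of F is P(3) + Q(-2) + 2 = -567 − 12 + 2 = -577, attained at (3, -2).

-577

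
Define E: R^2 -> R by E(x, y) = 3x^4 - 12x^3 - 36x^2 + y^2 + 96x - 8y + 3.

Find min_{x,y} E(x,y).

-205

E(x,y) separates as P(x) + Q(y) + 3, so its minimum is min P + min Q + 3.
P'(x) = 12(x - 4)(x - 1)(x + 2) vanishes at x ∈ {-2, 1, 4}; Q'(y) = 2y - 8 vanishes at y ∈ {4}.
Local minima of P (where P''>0): P(-2)=-192, P(4)=-192. Local minima of Q: Q(4)=-16.
So the global minimum of E is P(-2) + Q(4) + 3 = -192 − 16 + 3 = -205, attained at (-2, 4).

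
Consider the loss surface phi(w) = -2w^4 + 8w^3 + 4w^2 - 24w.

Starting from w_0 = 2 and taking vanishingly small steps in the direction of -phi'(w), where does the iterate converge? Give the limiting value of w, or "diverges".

1

phi'(w) = -8(w - 3)(w - 1)(w + 1), so phi'(2) = 24.
Gradient descent moves in the -phi' direction, i.e. w is decreasing.
The nearest critical point in that direction is w = 1, where phi'' = 32 > 0 (a local minimum). The iterate converges there.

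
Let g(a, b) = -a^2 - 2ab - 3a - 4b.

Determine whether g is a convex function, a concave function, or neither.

g is quadratic, so its Hessian is the constant matrix H = [[-2, -2], [-2, 0]].
det(H) = -4, tr(H) = -2.
det(H) < 0, so H is indefinite: neither convex nor concave.

neither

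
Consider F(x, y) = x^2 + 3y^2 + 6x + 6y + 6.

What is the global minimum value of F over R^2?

-6

F(x,y) separates as P(x) + Q(y) + 6, so its minimum is min P + min Q + 6.
P'(x) = 2x + 6 vanishes at x ∈ {-3}; Q'(y) = 6y + 6 vanishes at y ∈ {-1}.
Local minima of P (where P''>0): P(-3)=-9. Local minima of Q: Q(-1)=-3.
So the global minimum of F is P(-3) + Q(-1) + 6 = -9 − 3 + 6 = -6, attained at (-3, -1).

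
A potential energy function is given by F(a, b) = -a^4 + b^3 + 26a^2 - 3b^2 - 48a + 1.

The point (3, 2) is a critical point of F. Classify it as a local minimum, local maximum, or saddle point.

The mixed partial ∂²F/∂a∂b is 0, so the Hessian at any point is diag(F_aa, F_bb) = diag(4(-3a^2 + 13), 6(b - 1)).
At (3, 2): H = diag(-56, 6).
The eigenvalues have opposite signs, so H is indefinite: a saddle point.

saddle point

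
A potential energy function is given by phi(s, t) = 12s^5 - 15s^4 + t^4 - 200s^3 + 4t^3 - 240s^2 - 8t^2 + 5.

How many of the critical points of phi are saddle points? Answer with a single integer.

6

phi separates as a function of s plus a function of t, so ∇phi=0 decouples.
∂phi/∂s = 60s(s - 4)(s + 1)(s + 2) = 0 at s ∈ {-2, -1, 0, 4}; ∂phi/∂t = 4t(t - 1)(t + 4) = 0 at t ∈ {-4, 0, 1}.
The Hessian is diagonal: diag(phi_ss, phi_tt). Second derivatives: phi_ss(-2)=-720, phi_ss(-1)=300, phi_ss(0)=-480, phi_ss(4)=7200; phi_tt(-4)=80, phi_tt(0)=-16, phi_tt(1)=20.
Saddle points occur where the two diagonal entries have opposite signs: (-2, -4), (-2, 1), (-1, 0), (0, -4), (0, 1), (4, 0). Count: 6.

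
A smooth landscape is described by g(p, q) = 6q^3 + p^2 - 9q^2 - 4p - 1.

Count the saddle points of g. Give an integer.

g separates as a function of p plus a function of q, so ∇g=0 decouples.
∂g/∂p = 2(p - 2) = 0 at p ∈ {2}; ∂g/∂q = 18q(q - 1) = 0 at q ∈ {0, 1}.
The Hessian is diagonal: diag(g_pp, g_qq). Second derivatives: g_pp(2)=2; g_qq(0)=-18, g_qq(1)=18.
Saddle points occur where the two diagonal entries have opposite signs: (2, 0). Count: 1.

1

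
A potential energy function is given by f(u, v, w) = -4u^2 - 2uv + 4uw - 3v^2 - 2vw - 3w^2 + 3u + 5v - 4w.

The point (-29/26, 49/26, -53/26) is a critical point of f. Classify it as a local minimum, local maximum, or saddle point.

local maximum

The Hessian is constant: H = [[-8, -2, 4], [-2, -6, -2], [4, -2, -6]].
Leading principal minors: Δ₁ = -8, Δ₂ = 44, Δ₃ = -104.
The minors alternate sign starting negative (−, +, −), so H is negative definite: a local maximum.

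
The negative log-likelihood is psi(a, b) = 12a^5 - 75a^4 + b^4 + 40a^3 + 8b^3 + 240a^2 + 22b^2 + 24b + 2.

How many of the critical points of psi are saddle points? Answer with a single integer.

6

psi separates as a function of a plus a function of b, so ∇psi=0 decouples.
∂psi/∂a = 60a(a - 4)(a - 2)(a + 1) = 0 at a ∈ {-1, 0, 2, 4}; ∂psi/∂b = 4(b + 1)(b + 2)(b + 3) = 0 at b ∈ {-3, -2, -1}.
The Hessian is diagonal: diag(psi_aa, psi_bb). Second derivatives: psi_aa(-1)=-900, psi_aa(0)=480, psi_aa(2)=-720, psi_aa(4)=2400; psi_bb(-3)=8, psi_bb(-2)=-4, psi_bb(-1)=8.
Saddle points occur where the two diagonal entries have opposite signs: (-1, -3), (-1, -1), (0, -2), (2, -3), (2, -1), (4, -2). Count: 6.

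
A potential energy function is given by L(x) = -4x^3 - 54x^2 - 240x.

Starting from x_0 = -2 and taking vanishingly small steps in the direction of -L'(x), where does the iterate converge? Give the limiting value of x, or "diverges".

diverges

L'(x) = -12(x + 4)(x + 5), so L'(-2) = -72.
Gradient descent moves in the -L' direction, i.e. x is increasing.
There is no critical point above x=-2, and L' keeps the same sign, so the iterate runs off to +∞.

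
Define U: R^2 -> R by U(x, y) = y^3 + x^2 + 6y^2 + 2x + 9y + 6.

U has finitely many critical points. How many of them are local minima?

U separates as a function of x plus a function of y, so ∇U=0 decouples.
∂U/∂x = 2(x + 1) = 0 at x ∈ {-1}; ∂U/∂y = 3(y + 1)(y + 3) = 0 at y ∈ {-3, -1}.
The Hessian is diagonal: diag(U_xx, U_yy). Second derivatives: U_xx(-1)=2; U_yy(-3)=-6, U_yy(-1)=6.
Local minima occur where both diagonal entries positive: (-1, -1). Count: 1.

1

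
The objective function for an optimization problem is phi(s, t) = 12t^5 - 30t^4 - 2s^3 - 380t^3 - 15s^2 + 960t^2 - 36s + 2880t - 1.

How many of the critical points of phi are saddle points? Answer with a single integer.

4

phi separates as a function of s plus a function of t, so ∇phi=0 decouples.
∂phi/∂s = -6(s + 2)(s + 3) = 0 at s ∈ {-3, -2}; ∂phi/∂t = 60(t - 4)(t - 3)(t + 1)(t + 4) = 0 at t ∈ {-4, -1, 3, 4}.
The Hessian is diagonal: diag(phi_ss, phi_tt). Second derivatives: phi_ss(-3)=6, phi_ss(-2)=-6; phi_tt(-4)=-10080, phi_tt(-1)=3600, phi_tt(3)=-1680, phi_tt(4)=2400.
Saddle points occur where the two diagonal entries have opposite signs: (-3, -4), (-3, 3), (-2, -1), (-2, 4). Count: 4.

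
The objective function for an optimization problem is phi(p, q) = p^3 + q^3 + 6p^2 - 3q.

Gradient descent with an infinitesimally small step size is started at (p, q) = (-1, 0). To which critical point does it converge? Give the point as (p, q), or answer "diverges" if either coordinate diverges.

(0, 1)

phi is separable, so gradient descent decouples: p follows -∂phi/∂p, q follows -∂phi/∂q.
∂phi/∂p = 3p(p + 4); at p=-1 this is -9, so p increases.
∂phi/∂q = 3(q - 1)(q + 1); at q=0 this is -3, so q increases.
p converges to its nearest critical value 0 (a local min of the p-part); q converges to 1. The iterate converges to (0, 1).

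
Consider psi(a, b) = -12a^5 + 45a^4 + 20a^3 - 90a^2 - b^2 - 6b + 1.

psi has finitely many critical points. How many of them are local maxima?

2

psi separates as a function of a plus a function of b, so ∇psi=0 decouples.
∂psi/∂a = -60a(a - 3)(a - 1)(a + 1) = 0 at a ∈ {-1, 0, 1, 3}; ∂psi/∂b = -2(b + 3) = 0 at b ∈ {-3}.
The Hessian is diagonal: diag(psi_aa, psi_bb). Second derivatives: psi_aa(-1)=480, psi_aa(0)=-180, psi_aa(1)=240, psi_aa(3)=-1440; psi_bb(-3)=-2.
Local maxima occur where both diagonal entries negative: (0, -3), (3, -3). Count: 2.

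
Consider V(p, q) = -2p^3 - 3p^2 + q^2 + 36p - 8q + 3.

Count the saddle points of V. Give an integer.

V separates as a function of p plus a function of q, so ∇V=0 decouples.
∂V/∂p = -6(p - 2)(p + 3) = 0 at p ∈ {-3, 2}; ∂V/∂q = 2(q - 4) = 0 at q ∈ {4}.
The Hessian is diagonal: diag(V_pp, V_qq). Second derivatives: V_pp(-3)=30, V_pp(2)=-30; V_qq(4)=2.
Saddle points occur where the two diagonal entries have opposite signs: (2, 4). Count: 1.

1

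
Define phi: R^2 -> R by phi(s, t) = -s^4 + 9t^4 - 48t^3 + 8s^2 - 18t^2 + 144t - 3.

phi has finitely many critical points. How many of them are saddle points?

5

phi separates as a function of s plus a function of t, so ∇phi=0 decouples.
∂phi/∂s = -4s(s - 2)(s + 2) = 0 at s ∈ {-2, 0, 2}; ∂phi/∂t = 36(t - 4)(t - 1)(t + 1) = 0 at t ∈ {-1, 1, 4}.
The Hessian is diagonal: diag(phi_ss, phi_tt). Second derivatives: phi_ss(-2)=-32, phi_ss(0)=16, phi_ss(2)=-32; phi_tt(-1)=360, phi_tt(1)=-216, phi_tt(4)=540.
Saddle points occur where the two diagonal entries have opposite signs: (-2, -1), (-2, 4), (0, 1), (2, -1), (2, 4). Count: 5.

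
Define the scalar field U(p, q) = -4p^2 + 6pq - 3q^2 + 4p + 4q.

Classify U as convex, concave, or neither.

U is quadratic, so its Hessian is the constant matrix H = [[-8, 6], [6, -6]].
det(H) = 12, tr(H) = -14.
det(H) > 0 and tr(H) < 0, so H is negative definite everywhere: concave.

concave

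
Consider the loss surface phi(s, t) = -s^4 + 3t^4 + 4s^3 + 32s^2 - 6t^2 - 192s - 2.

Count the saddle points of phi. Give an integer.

phi separates as a function of s plus a function of t, so ∇phi=0 decouples.
∂phi/∂s = -4(s - 4)(s - 3)(s + 4) = 0 at s ∈ {-4, 3, 4}; ∂phi/∂t = 12t(t - 1)(t + 1) = 0 at t ∈ {-1, 0, 1}.
The Hessian is diagonal: diag(phi_ss, phi_tt). Second derivatives: phi_ss(-4)=-224, phi_ss(3)=28, phi_ss(4)=-32; phi_tt(-1)=24, phi_tt(0)=-12, phi_tt(1)=24.
Saddle points occur where the two diagonal entries have opposite signs: (-4, -1), (-4, 1), (3, 0), (4, -1), (4, 1). Count: 5.

5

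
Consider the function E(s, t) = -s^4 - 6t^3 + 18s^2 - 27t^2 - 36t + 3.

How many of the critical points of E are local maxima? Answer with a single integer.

E separates as a function of s plus a function of t, so ∇E=0 decouples.
∂E/∂s = -4s(s - 3)(s + 3) = 0 at s ∈ {-3, 0, 3}; ∂E/∂t = -18(t + 1)(t + 2) = 0 at t ∈ {-2, -1}.
The Hessian is diagonal: diag(E_ss, E_tt). Second derivatives: E_ss(-3)=-72, E_ss(0)=36, E_ss(3)=-72; E_tt(-2)=18, E_tt(-1)=-18.
Local maxima occur where both diagonal entries negative: (-3, -1), (3, -1). Count: 2.

2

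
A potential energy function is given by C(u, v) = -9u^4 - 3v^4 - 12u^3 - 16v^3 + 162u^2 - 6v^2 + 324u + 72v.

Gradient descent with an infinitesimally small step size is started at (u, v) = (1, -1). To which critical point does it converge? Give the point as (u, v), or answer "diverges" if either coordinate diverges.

(-1, -2)

C is separable, so gradient descent decouples: u follows -∂C/∂u, v follows -∂C/∂v.
∂C/∂u = -36(u - 3)(u + 1)(u + 3); at u=1 this is 576, so u decreases.
∂C/∂v = -12(v - 1)(v + 2)(v + 3); at v=-1 this is 48, so v decreases.
u converges to its nearest critical value -1 (a local min of the u-part); v converges to -2. The iterate converges to (-1, -2).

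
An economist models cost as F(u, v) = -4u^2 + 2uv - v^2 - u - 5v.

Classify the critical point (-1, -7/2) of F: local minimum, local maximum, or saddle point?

local maximum

The Hessian of F is constant: H = [[-8, 2], [2, -2]].
det(H) = (-8)·(-2) − 2² = 12.
det(H) > 0 and tr(H) = -10 < 0, so H is negative definite and the point is a local maximum.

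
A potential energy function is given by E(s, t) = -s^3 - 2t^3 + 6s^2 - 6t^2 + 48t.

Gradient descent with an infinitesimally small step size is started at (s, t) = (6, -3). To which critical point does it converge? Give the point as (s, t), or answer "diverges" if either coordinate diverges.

diverges

E is separable, so gradient descent decouples: s follows -∂E/∂s, t follows -∂E/∂t.
∂E/∂s = -3s(s - 4); at s=6 this is -36, so s increases.
∂E/∂t = -6(t - 2)(t + 4); at t=-3 this is 30, so t decreases.
The s-coordinate has no critical point in that direction and runs off to infinity.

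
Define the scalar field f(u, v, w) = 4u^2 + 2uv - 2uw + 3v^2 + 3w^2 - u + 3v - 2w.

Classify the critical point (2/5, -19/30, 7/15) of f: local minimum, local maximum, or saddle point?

The Hessian is constant: H = [[8, 2, -2], [2, 6, 0], [-2, 0, 6]].
Leading principal minors: Δ₁ = 8, Δ₂ = 44, Δ₃ = 240.
All leading minors are positive, so H is positive definite: a local minimum.

local minimum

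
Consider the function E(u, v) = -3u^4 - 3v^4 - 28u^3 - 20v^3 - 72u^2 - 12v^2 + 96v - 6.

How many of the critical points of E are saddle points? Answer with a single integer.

E separates as a function of u plus a function of v, so ∇E=0 decouples.
∂E/∂u = -12u(u + 3)(u + 4) = 0 at u ∈ {-4, -3, 0}; ∂E/∂v = -12(v - 1)(v + 2)(v + 4) = 0 at v ∈ {-4, -2, 1}.
The Hessian is diagonal: diag(E_uu, E_vv). Second derivatives: E_uu(-4)=-48, E_uu(-3)=36, E_uu(0)=-144; E_vv(-4)=-120, E_vv(-2)=72, E_vv(1)=-180.
Saddle points occur where the two diagonal entries have opposite signs: (-4, -2), (-3, -4), (-3, 1), (0, -2). Count: 4.

4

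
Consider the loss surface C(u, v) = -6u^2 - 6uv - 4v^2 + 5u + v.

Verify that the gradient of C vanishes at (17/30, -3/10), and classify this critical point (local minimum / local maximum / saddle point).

∇C = (-12u - 6v + 5, -6u - 8v + 1); substituting (17/30, -3/10) gives ∇C = (0, 0), so (17/30, -3/10) is indeed a critical point.
The Hessian of C is constant: H = [[-12, -6], [-6, -8]].
det(H) = (-12)·(-8) − (-6)² = 60.
det(H) > 0 and tr(H) = -20 < 0, so H is negative definite and the point is a local maximum.

local maximum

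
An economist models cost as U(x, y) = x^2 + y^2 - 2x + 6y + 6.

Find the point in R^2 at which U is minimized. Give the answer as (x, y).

(1, -3)

U(x,y) separates as P(x) + Q(y) + 6, so its minimum is min P + min Q + 6.
P'(x) = 2x - 2 vanishes at x ∈ {1}; Q'(y) = 2y + 6 vanishes at y ∈ {-3}.
Local minima of P (where P''>0): P(1)=-1. Local minima of Q: Q(-3)=-9.
So the global minimum of U is P(1) + Q(-3) + 6 = -1 − 9 + 6 = -4, attained at (1, -3).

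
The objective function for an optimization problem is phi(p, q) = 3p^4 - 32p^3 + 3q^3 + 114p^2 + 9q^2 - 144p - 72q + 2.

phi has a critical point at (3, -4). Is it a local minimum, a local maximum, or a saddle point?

The mixed partial ∂²phi/∂p∂q is 0, so the Hessian at any point is diag(phi_pp, phi_qq) = diag(12(3p^2 - 16p + 19), 18(q + 1)).
At (3, -4): H = diag(-24, -54).
Both eigenvalues are negative, so H is negative definite: a local maximum.

local maximum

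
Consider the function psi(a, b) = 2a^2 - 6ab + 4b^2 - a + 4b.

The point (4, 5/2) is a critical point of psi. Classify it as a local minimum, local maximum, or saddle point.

saddle point

The Hessian of psi is constant: H = [[4, -6], [-6, 8]].
det(H) = 4·8 − (-6)² = -4.
Since det(H) < 0, H is indefinite and the critical point is a saddle point.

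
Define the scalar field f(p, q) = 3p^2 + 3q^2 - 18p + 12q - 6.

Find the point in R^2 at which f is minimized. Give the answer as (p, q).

(3, -2)

f(p,q) separates as A(p) + B(q) − 6, so its minimum is min A + min B − 6.
A'(p) = 6p - 18 vanishes at p ∈ {3}; B'(q) = 6q + 12 vanishes at q ∈ {-2}.
Local minima of A (where A''>0): A(3)=-27. Local minima of B: B(-2)=-12.
So the global minimum of f is A(3) + B(-2) − 6 = -27 − 12 − 6 = -45, attained at (3, -2).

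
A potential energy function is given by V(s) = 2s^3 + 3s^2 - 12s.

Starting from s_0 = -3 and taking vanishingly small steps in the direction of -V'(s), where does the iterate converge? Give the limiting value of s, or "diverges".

diverges

V'(s) = 6(s - 1)(s + 2), so V'(-3) = 24.
Gradient descent moves in the -V' direction, i.e. s is decreasing.
There is no critical point below s=-3, and V' keeps the same sign, so the iterate runs off to −∞.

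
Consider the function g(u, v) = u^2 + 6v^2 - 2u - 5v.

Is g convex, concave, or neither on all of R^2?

convex

g is quadratic, so its Hessian is the constant matrix H = [[2, 0], [0, 12]].
det(H) = 24, tr(H) = 14.
det(H) > 0 and tr(H) > 0, so H is positive definite everywhere: convex.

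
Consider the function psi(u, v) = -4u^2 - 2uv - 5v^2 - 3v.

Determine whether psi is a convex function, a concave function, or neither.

concave

psi is quadratic, so its Hessian is the constant matrix H = [[-8, -2], [-2, -10]].
det(H) = 76, tr(H) = -18.
det(H) > 0 and tr(H) < 0, so H is negative definite everywhere: concave.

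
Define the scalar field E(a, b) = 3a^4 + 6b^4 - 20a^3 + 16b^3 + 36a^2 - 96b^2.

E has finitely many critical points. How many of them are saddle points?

4

E separates as a function of a plus a function of b, so ∇E=0 decouples.
∂E/∂a = 12a(a - 3)(a - 2) = 0 at a ∈ {0, 2, 3}; ∂E/∂b = 24b(b - 2)(b + 4) = 0 at b ∈ {-4, 0, 2}.
The Hessian is diagonal: diag(E_aa, E_bb). Second derivatives: E_aa(0)=72, E_aa(2)=-24, E_aa(3)=36; E_bb(-4)=576, E_bb(0)=-192, E_bb(2)=288.
Saddle points occur where the two diagonal entries have opposite signs: (0, 0), (2, -4), (2, 2), (3, 0). Count: 4.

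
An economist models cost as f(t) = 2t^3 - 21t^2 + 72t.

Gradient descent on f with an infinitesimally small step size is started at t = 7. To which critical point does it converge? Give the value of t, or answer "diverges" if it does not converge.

f'(t) = 6(t - 4)(t - 3), so f'(7) = 72.
Gradient descent moves in the -f' direction, i.e. t is decreasing.
The nearest critical point in that direction is t = 4, where f'' = 6 > 0 (a local minimum). The iterate converges there.

4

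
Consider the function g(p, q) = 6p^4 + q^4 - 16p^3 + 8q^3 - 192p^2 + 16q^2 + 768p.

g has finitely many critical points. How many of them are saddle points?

4

g separates as a function of p plus a function of q, so ∇g=0 decouples.
∂g/∂p = 24(p - 4)(p - 2)(p + 4) = 0 at p ∈ {-4, 2, 4}; ∂g/∂q = 4q(q + 2)(q + 4) = 0 at q ∈ {-4, -2, 0}.
The Hessian is diagonal: diag(g_pp, g_qq). Second derivatives: g_pp(-4)=1152, g_pp(2)=-288, g_pp(4)=384; g_qq(-4)=32, g_qq(-2)=-16, g_qq(0)=32.
Saddle points occur where the two diagonal entries have opposite signs: (-4, -2), (2, -4), (2, 0), (4, -2). Count: 4.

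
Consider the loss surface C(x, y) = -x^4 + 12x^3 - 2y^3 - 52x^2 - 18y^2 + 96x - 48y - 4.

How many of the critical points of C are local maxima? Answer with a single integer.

C separates as a function of x plus a function of y, so ∇C=0 decouples.
∂C/∂x = -4(x - 4)(x - 3)(x - 2) = 0 at x ∈ {2, 3, 4}; ∂C/∂y = -6(y + 2)(y + 4) = 0 at y ∈ {-4, -2}.
The Hessian is diagonal: diag(C_xx, C_yy). Second derivatives: C_xx(2)=-8, C_xx(3)=4, C_xx(4)=-8; C_yy(-4)=12, C_yy(-2)=-12.
Local maxima occur where both diagonal entries negative: (2, -2), (4, -2). Count: 2.

2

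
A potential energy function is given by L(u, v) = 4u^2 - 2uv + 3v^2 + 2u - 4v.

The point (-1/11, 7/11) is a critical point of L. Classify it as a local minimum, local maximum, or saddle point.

local minimum

The Hessian of L is constant: H = [[8, -2], [-2, 6]].
det(H) = 8·6 − (-2)² = 44.
det(H) > 0 and tr(H) = 14 > 0, so H is positive definite and the point is a local minimum.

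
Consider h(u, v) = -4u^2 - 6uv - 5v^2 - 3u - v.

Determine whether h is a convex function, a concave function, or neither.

concave

h is quadratic, so its Hessian is the constant matrix H = [[-8, -6], [-6, -10]].
det(H) = 44, tr(H) = -18.
det(H) > 0 and tr(H) < 0, so H is negative definite everywhere: concave.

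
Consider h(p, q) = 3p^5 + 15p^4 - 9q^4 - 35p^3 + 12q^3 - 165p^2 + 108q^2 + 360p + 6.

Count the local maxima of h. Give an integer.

4

h separates as a function of p plus a function of q, so ∇h=0 decouples.
∂h/∂p = 15(p - 2)(p - 1)(p + 3)(p + 4) = 0 at p ∈ {-4, -3, 1, 2}; ∂h/∂q = -36q(q - 3)(q + 2) = 0 at q ∈ {-2, 0, 3}.
The Hessian is diagonal: diag(h_pp, h_qq). Second derivatives: h_pp(-4)=-450, h_pp(-3)=300, h_pp(1)=-300, h_pp(2)=450; h_qq(-2)=-360, h_qq(0)=216, h_qq(3)=-540.
Local maxima occur where both diagonal entries negative: (-4, -2), (-4, 3), (1, -2), (1, 3). Count: 4.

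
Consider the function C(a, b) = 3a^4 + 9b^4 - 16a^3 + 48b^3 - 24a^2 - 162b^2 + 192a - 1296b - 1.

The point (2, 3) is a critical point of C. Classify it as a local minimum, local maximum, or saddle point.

saddle point

The mixed partial ∂²C/∂a∂b is 0, so the Hessian at any point is diag(C_aa, C_bb) = diag(12(3a^2 - 8a - 4), 36(3b^2 + 8b - 9)).
At (2, 3): H = diag(-96, 1512).
The eigenvalues have opposite signs, so H is indefinite: a saddle point.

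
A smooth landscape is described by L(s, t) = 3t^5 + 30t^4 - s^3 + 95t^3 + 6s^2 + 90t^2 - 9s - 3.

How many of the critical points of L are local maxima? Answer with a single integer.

2

L separates as a function of s plus a function of t, so ∇L=0 decouples.
∂L/∂s = -3(s - 3)(s - 1) = 0 at s ∈ {1, 3}; ∂L/∂t = 15t(t + 1)(t + 3)(t + 4) = 0 at t ∈ {-4, -3, -1, 0}.
The Hessian is diagonal: diag(L_ss, L_tt). Second derivatives: L_ss(1)=6, L_ss(3)=-6; L_tt(-4)=-180, L_tt(-3)=90, L_tt(-1)=-90, L_tt(0)=180.
Local maxima occur where both diagonal entries negative: (3, -4), (3, -1). Count: 2.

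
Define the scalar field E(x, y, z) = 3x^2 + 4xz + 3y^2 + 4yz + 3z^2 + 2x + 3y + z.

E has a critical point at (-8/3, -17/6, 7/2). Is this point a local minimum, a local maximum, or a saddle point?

local minimum

The Hessian is constant: H = [[6, 0, 4], [0, 6, 4], [4, 4, 6]].
Leading principal minors: Δ₁ = 6, Δ₂ = 36, Δ₃ = 24.
All leading minors are positive, so H is positive definite: a local minimum.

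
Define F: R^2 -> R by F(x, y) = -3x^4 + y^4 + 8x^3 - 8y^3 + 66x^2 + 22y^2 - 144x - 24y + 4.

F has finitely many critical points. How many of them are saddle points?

5

F separates as a function of x plus a function of y, so ∇F=0 decouples.
∂F/∂x = -12(x - 4)(x - 1)(x + 3) = 0 at x ∈ {-3, 1, 4}; ∂F/∂y = 4(y - 3)(y - 2)(y - 1) = 0 at y ∈ {1, 2, 3}.
The Hessian is diagonal: diag(F_xx, F_yy). Second derivatives: F_xx(-3)=-336, F_xx(1)=144, F_xx(4)=-252; F_yy(1)=8, F_yy(2)=-4, F_yy(3)=8.
Saddle points occur where the two diagonal entries have opposite signs: (-3, 1), (-3, 3), (1, 2), (4, 1), (4, 3). Count: 5.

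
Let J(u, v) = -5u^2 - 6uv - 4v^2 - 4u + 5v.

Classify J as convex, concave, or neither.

concave

J is quadratic, so its Hessian is the constant matrix H = [[-10, -6], [-6, -8]].
det(H) = 44, tr(H) = -18.
det(H) > 0 and tr(H) < 0, so H is negative definite everywhere: concave.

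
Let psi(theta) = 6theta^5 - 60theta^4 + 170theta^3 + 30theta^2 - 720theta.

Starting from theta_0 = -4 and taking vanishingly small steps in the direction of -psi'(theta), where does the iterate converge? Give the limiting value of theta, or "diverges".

diverges

psi'(theta) = 30(theta - 4)(theta - 3)(theta - 2)(theta + 1), so psi'(-4) = 30240.
Gradient descent moves in the -psi' direction, i.e. theta is decreasing.
There is no critical point below theta=-4, and psi' keeps the same sign, so the iterate runs off to −∞.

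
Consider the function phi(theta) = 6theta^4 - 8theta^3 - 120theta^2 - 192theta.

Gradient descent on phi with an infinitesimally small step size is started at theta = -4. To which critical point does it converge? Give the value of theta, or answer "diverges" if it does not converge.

-2

phi'(theta) = 24(theta - 4)(theta + 1)(theta + 2), so phi'(-4) = -1152.
Gradient descent moves in the -phi' direction, i.e. theta is increasing.
The nearest critical point in that direction is theta = -2, where phi'' = 144 > 0 (a local minimum). The iterate converges there.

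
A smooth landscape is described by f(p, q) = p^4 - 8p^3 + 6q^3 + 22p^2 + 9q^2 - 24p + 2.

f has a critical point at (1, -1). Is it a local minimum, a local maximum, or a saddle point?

The mixed partial ∂²f/∂p∂q is 0, so the Hessian at any point is diag(f_pp, f_qq) = diag(4(3p^2 - 12p + 11), 18(2q + 1)).
At (1, -1): H = diag(8, -18).
The eigenvalues have opposite signs, so H is indefinite: a saddle point.

saddle point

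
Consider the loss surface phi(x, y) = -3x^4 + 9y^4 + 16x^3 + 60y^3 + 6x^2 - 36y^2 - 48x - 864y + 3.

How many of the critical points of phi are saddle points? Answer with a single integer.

phi separates as a function of x plus a function of y, so ∇phi=0 decouples.
∂phi/∂x = -12(x - 4)(x - 1)(x + 1) = 0 at x ∈ {-1, 1, 4}; ∂phi/∂y = 36(y - 2)(y + 3)(y + 4) = 0 at y ∈ {-4, -3, 2}.
The Hessian is diagonal: diag(phi_xx, phi_yy). Second derivatives: phi_xx(-1)=-120, phi_xx(1)=72, phi_xx(4)=-180; phi_yy(-4)=216, phi_yy(-3)=-180, phi_yy(2)=1080.
Saddle points occur where the two diagonal entries have opposite signs: (-1, -4), (-1, 2), (1, -3), (4, -4), (4, 2). Count: 5.

5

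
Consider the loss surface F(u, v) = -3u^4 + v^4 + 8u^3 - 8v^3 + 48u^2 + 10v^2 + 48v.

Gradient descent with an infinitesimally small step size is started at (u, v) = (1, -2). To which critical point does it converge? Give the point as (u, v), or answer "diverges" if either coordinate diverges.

(0, -1)

F is separable, so gradient descent decouples: u follows -∂F/∂u, v follows -∂F/∂v.
∂F/∂u = -12u(u - 4)(u + 2); at u=1 this is 108, so u decreases.
∂F/∂v = 4(v - 4)(v - 3)(v + 1); at v=-2 this is -120, so v increases.
u converges to its nearest critical value 0 (a local min of the u-part); v converges to -1. The iterate converges to (0, -1).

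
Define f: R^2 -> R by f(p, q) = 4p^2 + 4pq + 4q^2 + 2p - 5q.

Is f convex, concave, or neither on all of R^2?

f is quadratic, so its Hessian is the constant matrix H = [[8, 4], [4, 8]].
det(H) = 48, tr(H) = 16.
det(H) > 0 and tr(H) > 0, so H is positive definite everywhere: convex.

convex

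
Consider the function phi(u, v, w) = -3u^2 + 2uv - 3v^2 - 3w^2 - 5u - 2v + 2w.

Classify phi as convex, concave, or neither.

phi is quadratic, so its Hessian is the constant matrix H = [[-6, 2, 0], [2, -6, 0], [0, 0, -6]].
Leading principal minors: -6, 32, -192.
Signs alternate −, +, − ⇒ H ≺ 0 ⇒ concave.

concave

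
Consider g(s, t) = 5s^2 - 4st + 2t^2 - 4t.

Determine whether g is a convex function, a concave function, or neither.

convex

g is quadratic, so its Hessian is the constant matrix H = [[10, -4], [-4, 4]].
det(H) = 24, tr(H) = 14.
det(H) > 0 and tr(H) > 0, so H is positive definite everywhere: convex.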